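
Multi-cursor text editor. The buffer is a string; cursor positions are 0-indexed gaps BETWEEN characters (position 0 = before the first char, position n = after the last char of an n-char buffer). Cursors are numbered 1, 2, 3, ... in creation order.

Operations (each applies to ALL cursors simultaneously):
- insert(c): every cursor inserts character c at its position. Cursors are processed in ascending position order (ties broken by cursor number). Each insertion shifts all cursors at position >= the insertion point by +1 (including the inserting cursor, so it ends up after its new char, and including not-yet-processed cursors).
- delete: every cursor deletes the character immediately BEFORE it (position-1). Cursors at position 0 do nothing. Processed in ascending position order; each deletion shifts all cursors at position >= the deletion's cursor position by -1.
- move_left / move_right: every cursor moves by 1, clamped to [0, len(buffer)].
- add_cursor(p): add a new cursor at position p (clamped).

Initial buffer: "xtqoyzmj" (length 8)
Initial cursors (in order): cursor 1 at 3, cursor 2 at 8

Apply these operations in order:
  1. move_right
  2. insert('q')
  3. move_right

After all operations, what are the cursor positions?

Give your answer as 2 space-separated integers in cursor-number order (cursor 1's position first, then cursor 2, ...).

Answer: 6 10

Derivation:
After op 1 (move_right): buffer="xtqoyzmj" (len 8), cursors c1@4 c2@8, authorship ........
After op 2 (insert('q')): buffer="xtqoqyzmjq" (len 10), cursors c1@5 c2@10, authorship ....1....2
After op 3 (move_right): buffer="xtqoqyzmjq" (len 10), cursors c1@6 c2@10, authorship ....1....2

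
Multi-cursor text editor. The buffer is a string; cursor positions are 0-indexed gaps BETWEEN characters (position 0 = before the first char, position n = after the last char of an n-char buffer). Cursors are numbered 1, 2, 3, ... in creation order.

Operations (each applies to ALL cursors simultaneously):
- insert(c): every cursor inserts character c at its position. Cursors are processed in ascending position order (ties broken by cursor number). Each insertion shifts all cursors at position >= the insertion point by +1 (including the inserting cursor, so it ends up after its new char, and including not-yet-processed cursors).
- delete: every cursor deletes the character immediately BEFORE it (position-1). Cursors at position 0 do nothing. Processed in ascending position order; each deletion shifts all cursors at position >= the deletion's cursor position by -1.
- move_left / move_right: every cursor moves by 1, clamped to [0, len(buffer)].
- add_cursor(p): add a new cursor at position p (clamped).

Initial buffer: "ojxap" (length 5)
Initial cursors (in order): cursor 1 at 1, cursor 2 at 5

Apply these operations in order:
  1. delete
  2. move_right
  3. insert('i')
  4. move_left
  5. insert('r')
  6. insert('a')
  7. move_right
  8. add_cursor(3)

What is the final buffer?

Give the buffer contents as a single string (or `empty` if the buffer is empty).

Answer: jraixarai

Derivation:
After op 1 (delete): buffer="jxa" (len 3), cursors c1@0 c2@3, authorship ...
After op 2 (move_right): buffer="jxa" (len 3), cursors c1@1 c2@3, authorship ...
After op 3 (insert('i')): buffer="jixai" (len 5), cursors c1@2 c2@5, authorship .1..2
After op 4 (move_left): buffer="jixai" (len 5), cursors c1@1 c2@4, authorship .1..2
After op 5 (insert('r')): buffer="jrixari" (len 7), cursors c1@2 c2@6, authorship .11..22
After op 6 (insert('a')): buffer="jraixarai" (len 9), cursors c1@3 c2@8, authorship .111..222
After op 7 (move_right): buffer="jraixarai" (len 9), cursors c1@4 c2@9, authorship .111..222
After op 8 (add_cursor(3)): buffer="jraixarai" (len 9), cursors c3@3 c1@4 c2@9, authorship .111..222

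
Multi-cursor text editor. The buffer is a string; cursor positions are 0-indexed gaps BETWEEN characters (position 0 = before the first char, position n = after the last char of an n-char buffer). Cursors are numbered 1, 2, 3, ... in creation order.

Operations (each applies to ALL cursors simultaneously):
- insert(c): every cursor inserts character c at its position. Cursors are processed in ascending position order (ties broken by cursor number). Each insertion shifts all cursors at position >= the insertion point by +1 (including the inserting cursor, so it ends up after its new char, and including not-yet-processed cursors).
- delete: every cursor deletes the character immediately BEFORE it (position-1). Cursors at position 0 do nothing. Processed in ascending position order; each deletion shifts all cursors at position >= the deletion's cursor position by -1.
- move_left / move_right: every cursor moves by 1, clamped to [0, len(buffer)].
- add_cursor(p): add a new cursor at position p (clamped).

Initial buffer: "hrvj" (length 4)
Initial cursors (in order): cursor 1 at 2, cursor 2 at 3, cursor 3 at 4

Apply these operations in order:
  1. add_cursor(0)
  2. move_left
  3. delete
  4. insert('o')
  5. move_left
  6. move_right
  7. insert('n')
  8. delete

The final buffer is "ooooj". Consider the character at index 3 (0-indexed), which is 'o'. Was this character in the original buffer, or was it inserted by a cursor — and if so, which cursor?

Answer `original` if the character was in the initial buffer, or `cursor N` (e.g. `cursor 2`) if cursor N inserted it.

After op 1 (add_cursor(0)): buffer="hrvj" (len 4), cursors c4@0 c1@2 c2@3 c3@4, authorship ....
After op 2 (move_left): buffer="hrvj" (len 4), cursors c4@0 c1@1 c2@2 c3@3, authorship ....
After op 3 (delete): buffer="j" (len 1), cursors c1@0 c2@0 c3@0 c4@0, authorship .
After op 4 (insert('o')): buffer="ooooj" (len 5), cursors c1@4 c2@4 c3@4 c4@4, authorship 1234.
After op 5 (move_left): buffer="ooooj" (len 5), cursors c1@3 c2@3 c3@3 c4@3, authorship 1234.
After op 6 (move_right): buffer="ooooj" (len 5), cursors c1@4 c2@4 c3@4 c4@4, authorship 1234.
After op 7 (insert('n')): buffer="oooonnnnj" (len 9), cursors c1@8 c2@8 c3@8 c4@8, authorship 12341234.
After op 8 (delete): buffer="ooooj" (len 5), cursors c1@4 c2@4 c3@4 c4@4, authorship 1234.
Authorship (.=original, N=cursor N): 1 2 3 4 .
Index 3: author = 4

Answer: cursor 4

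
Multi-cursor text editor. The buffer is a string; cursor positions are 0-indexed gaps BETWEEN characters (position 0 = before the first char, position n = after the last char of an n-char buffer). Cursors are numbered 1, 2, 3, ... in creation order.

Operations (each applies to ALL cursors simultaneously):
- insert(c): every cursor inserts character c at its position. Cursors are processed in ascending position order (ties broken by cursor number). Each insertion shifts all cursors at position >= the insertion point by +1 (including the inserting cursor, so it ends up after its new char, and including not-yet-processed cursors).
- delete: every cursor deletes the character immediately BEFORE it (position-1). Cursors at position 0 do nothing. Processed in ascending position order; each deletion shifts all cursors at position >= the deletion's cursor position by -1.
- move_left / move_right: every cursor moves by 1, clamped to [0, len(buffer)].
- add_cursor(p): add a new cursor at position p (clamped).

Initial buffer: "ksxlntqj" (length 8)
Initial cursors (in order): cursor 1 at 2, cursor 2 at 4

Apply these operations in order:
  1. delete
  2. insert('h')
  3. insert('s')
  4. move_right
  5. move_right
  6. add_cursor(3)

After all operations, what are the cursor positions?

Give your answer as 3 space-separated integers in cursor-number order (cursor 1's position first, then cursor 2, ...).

Answer: 5 8 3

Derivation:
After op 1 (delete): buffer="kxntqj" (len 6), cursors c1@1 c2@2, authorship ......
After op 2 (insert('h')): buffer="khxhntqj" (len 8), cursors c1@2 c2@4, authorship .1.2....
After op 3 (insert('s')): buffer="khsxhsntqj" (len 10), cursors c1@3 c2@6, authorship .11.22....
After op 4 (move_right): buffer="khsxhsntqj" (len 10), cursors c1@4 c2@7, authorship .11.22....
After op 5 (move_right): buffer="khsxhsntqj" (len 10), cursors c1@5 c2@8, authorship .11.22....
After op 6 (add_cursor(3)): buffer="khsxhsntqj" (len 10), cursors c3@3 c1@5 c2@8, authorship .11.22....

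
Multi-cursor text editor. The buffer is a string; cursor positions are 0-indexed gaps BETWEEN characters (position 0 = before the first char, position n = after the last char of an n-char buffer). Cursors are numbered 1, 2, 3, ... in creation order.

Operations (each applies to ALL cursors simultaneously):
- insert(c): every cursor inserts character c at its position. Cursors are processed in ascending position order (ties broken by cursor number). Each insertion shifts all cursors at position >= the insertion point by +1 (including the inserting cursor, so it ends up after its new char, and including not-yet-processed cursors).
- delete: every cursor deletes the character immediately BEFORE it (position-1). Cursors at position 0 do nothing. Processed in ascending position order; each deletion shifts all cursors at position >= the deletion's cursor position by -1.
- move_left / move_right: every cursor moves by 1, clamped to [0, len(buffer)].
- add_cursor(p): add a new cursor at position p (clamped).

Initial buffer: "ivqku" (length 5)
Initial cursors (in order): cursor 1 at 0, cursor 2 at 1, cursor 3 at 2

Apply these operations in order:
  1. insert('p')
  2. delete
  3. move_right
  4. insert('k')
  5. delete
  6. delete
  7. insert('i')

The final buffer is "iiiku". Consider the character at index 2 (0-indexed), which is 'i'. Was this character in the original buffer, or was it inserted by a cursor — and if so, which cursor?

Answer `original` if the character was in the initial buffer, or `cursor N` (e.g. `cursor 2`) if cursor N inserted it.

After op 1 (insert('p')): buffer="pipvpqku" (len 8), cursors c1@1 c2@3 c3@5, authorship 1.2.3...
After op 2 (delete): buffer="ivqku" (len 5), cursors c1@0 c2@1 c3@2, authorship .....
After op 3 (move_right): buffer="ivqku" (len 5), cursors c1@1 c2@2 c3@3, authorship .....
After op 4 (insert('k')): buffer="ikvkqkku" (len 8), cursors c1@2 c2@4 c3@6, authorship .1.2.3..
After op 5 (delete): buffer="ivqku" (len 5), cursors c1@1 c2@2 c3@3, authorship .....
After op 6 (delete): buffer="ku" (len 2), cursors c1@0 c2@0 c3@0, authorship ..
After op 7 (insert('i')): buffer="iiiku" (len 5), cursors c1@3 c2@3 c3@3, authorship 123..
Authorship (.=original, N=cursor N): 1 2 3 . .
Index 2: author = 3

Answer: cursor 3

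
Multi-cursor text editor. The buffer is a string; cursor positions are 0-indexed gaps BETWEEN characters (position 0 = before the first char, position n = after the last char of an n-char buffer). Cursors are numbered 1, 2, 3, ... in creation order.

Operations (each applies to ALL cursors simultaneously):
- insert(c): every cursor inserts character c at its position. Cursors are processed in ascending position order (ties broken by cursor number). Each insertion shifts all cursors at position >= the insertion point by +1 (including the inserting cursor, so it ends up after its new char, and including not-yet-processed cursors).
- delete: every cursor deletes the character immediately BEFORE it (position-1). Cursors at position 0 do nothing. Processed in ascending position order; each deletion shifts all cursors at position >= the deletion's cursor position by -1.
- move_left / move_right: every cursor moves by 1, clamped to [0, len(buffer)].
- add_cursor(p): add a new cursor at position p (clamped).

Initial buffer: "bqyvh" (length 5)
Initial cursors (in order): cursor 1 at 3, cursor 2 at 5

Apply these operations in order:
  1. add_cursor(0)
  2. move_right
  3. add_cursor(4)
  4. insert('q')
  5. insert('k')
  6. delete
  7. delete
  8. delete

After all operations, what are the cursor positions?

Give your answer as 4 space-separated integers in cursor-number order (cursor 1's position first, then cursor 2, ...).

After op 1 (add_cursor(0)): buffer="bqyvh" (len 5), cursors c3@0 c1@3 c2@5, authorship .....
After op 2 (move_right): buffer="bqyvh" (len 5), cursors c3@1 c1@4 c2@5, authorship .....
After op 3 (add_cursor(4)): buffer="bqyvh" (len 5), cursors c3@1 c1@4 c4@4 c2@5, authorship .....
After op 4 (insert('q')): buffer="bqqyvqqhq" (len 9), cursors c3@2 c1@7 c4@7 c2@9, authorship .3...14.2
After op 5 (insert('k')): buffer="bqkqyvqqkkhqk" (len 13), cursors c3@3 c1@10 c4@10 c2@13, authorship .33...1414.22
After op 6 (delete): buffer="bqqyvqqhq" (len 9), cursors c3@2 c1@7 c4@7 c2@9, authorship .3...14.2
After op 7 (delete): buffer="bqyvh" (len 5), cursors c3@1 c1@4 c4@4 c2@5, authorship .....
After op 8 (delete): buffer="q" (len 1), cursors c3@0 c1@1 c2@1 c4@1, authorship .

Answer: 1 1 0 1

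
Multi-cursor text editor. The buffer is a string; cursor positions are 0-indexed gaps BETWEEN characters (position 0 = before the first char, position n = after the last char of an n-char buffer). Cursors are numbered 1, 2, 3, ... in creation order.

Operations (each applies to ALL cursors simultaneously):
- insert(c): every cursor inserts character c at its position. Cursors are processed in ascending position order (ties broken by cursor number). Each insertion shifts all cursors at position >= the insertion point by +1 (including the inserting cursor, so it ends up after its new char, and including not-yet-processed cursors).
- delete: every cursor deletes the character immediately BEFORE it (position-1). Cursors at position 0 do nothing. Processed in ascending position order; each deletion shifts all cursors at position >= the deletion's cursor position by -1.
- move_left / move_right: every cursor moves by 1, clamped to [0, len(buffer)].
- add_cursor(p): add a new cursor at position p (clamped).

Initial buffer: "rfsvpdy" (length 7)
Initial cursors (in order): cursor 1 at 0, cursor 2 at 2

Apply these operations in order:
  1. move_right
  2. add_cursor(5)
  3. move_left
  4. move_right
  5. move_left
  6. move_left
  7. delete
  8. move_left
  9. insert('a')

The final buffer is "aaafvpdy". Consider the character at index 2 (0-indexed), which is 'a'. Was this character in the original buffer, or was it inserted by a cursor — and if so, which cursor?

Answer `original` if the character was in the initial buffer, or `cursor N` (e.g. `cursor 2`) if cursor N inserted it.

After op 1 (move_right): buffer="rfsvpdy" (len 7), cursors c1@1 c2@3, authorship .......
After op 2 (add_cursor(5)): buffer="rfsvpdy" (len 7), cursors c1@1 c2@3 c3@5, authorship .......
After op 3 (move_left): buffer="rfsvpdy" (len 7), cursors c1@0 c2@2 c3@4, authorship .......
After op 4 (move_right): buffer="rfsvpdy" (len 7), cursors c1@1 c2@3 c3@5, authorship .......
After op 5 (move_left): buffer="rfsvpdy" (len 7), cursors c1@0 c2@2 c3@4, authorship .......
After op 6 (move_left): buffer="rfsvpdy" (len 7), cursors c1@0 c2@1 c3@3, authorship .......
After op 7 (delete): buffer="fvpdy" (len 5), cursors c1@0 c2@0 c3@1, authorship .....
After op 8 (move_left): buffer="fvpdy" (len 5), cursors c1@0 c2@0 c3@0, authorship .....
After op 9 (insert('a')): buffer="aaafvpdy" (len 8), cursors c1@3 c2@3 c3@3, authorship 123.....
Authorship (.=original, N=cursor N): 1 2 3 . . . . .
Index 2: author = 3

Answer: cursor 3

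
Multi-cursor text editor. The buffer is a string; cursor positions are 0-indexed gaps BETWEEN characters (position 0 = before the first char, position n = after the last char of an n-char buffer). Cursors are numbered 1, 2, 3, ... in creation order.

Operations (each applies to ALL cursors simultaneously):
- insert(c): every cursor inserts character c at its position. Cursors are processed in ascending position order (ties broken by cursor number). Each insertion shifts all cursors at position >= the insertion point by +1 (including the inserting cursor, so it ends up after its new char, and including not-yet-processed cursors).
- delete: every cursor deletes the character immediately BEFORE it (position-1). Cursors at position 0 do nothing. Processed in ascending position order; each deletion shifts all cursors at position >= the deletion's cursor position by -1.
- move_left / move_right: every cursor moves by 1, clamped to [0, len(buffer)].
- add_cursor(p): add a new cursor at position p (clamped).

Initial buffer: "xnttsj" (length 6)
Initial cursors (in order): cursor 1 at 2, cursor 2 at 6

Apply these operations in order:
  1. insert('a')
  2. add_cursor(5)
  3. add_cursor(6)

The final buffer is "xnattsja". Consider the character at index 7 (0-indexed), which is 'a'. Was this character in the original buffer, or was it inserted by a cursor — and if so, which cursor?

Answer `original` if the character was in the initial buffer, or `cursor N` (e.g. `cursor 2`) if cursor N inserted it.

After op 1 (insert('a')): buffer="xnattsja" (len 8), cursors c1@3 c2@8, authorship ..1....2
After op 2 (add_cursor(5)): buffer="xnattsja" (len 8), cursors c1@3 c3@5 c2@8, authorship ..1....2
After op 3 (add_cursor(6)): buffer="xnattsja" (len 8), cursors c1@3 c3@5 c4@6 c2@8, authorship ..1....2
Authorship (.=original, N=cursor N): . . 1 . . . . 2
Index 7: author = 2

Answer: cursor 2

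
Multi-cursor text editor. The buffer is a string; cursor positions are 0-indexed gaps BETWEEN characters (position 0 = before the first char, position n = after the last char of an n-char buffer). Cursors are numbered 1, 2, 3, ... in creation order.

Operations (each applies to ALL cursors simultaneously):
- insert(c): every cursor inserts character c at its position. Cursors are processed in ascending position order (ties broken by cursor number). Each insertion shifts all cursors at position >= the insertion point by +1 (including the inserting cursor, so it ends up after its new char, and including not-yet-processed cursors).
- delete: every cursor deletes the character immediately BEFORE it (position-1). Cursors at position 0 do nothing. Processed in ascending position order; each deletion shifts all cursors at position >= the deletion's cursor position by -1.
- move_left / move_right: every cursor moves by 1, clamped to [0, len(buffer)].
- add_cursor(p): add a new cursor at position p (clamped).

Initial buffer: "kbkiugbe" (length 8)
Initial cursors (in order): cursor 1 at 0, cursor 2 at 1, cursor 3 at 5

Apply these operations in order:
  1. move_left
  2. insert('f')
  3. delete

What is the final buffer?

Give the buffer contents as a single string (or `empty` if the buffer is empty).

Answer: kbkiugbe

Derivation:
After op 1 (move_left): buffer="kbkiugbe" (len 8), cursors c1@0 c2@0 c3@4, authorship ........
After op 2 (insert('f')): buffer="ffkbkifugbe" (len 11), cursors c1@2 c2@2 c3@7, authorship 12....3....
After op 3 (delete): buffer="kbkiugbe" (len 8), cursors c1@0 c2@0 c3@4, authorship ........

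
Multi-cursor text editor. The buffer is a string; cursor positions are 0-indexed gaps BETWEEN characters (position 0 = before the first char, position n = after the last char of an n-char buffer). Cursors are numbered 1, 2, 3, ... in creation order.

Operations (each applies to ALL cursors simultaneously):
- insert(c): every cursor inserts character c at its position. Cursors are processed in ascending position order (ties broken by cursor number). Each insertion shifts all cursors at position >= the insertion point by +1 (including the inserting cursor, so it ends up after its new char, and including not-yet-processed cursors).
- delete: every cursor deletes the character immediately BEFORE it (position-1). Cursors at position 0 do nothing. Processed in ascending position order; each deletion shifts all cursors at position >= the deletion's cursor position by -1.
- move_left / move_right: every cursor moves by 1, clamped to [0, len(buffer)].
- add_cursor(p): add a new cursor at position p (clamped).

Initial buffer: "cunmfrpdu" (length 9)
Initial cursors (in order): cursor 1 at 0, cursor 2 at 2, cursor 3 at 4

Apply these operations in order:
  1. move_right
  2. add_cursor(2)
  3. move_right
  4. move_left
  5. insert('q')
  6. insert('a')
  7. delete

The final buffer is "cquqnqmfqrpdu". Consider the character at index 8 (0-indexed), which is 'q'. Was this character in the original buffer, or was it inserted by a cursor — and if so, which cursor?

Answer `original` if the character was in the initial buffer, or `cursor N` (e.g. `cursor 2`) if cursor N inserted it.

After op 1 (move_right): buffer="cunmfrpdu" (len 9), cursors c1@1 c2@3 c3@5, authorship .........
After op 2 (add_cursor(2)): buffer="cunmfrpdu" (len 9), cursors c1@1 c4@2 c2@3 c3@5, authorship .........
After op 3 (move_right): buffer="cunmfrpdu" (len 9), cursors c1@2 c4@3 c2@4 c3@6, authorship .........
After op 4 (move_left): buffer="cunmfrpdu" (len 9), cursors c1@1 c4@2 c2@3 c3@5, authorship .........
After op 5 (insert('q')): buffer="cquqnqmfqrpdu" (len 13), cursors c1@2 c4@4 c2@6 c3@9, authorship .1.4.2..3....
After op 6 (insert('a')): buffer="cqauqanqamfqarpdu" (len 17), cursors c1@3 c4@6 c2@9 c3@13, authorship .11.44.22..33....
After op 7 (delete): buffer="cquqnqmfqrpdu" (len 13), cursors c1@2 c4@4 c2@6 c3@9, authorship .1.4.2..3....
Authorship (.=original, N=cursor N): . 1 . 4 . 2 . . 3 . . . .
Index 8: author = 3

Answer: cursor 3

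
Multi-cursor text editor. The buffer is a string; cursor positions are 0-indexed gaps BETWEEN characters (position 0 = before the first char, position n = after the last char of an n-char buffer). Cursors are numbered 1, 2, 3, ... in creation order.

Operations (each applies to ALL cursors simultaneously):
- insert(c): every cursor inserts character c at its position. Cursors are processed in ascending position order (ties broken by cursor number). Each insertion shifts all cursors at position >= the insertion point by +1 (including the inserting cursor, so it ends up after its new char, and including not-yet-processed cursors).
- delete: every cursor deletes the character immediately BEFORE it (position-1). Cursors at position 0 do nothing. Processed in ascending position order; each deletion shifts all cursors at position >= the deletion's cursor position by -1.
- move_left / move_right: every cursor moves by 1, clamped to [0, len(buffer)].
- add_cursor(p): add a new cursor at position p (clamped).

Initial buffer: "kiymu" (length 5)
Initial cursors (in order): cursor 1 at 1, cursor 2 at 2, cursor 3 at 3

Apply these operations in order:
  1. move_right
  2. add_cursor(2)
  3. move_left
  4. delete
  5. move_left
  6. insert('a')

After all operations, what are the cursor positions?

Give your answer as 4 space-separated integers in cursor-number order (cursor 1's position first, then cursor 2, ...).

After op 1 (move_right): buffer="kiymu" (len 5), cursors c1@2 c2@3 c3@4, authorship .....
After op 2 (add_cursor(2)): buffer="kiymu" (len 5), cursors c1@2 c4@2 c2@3 c3@4, authorship .....
After op 3 (move_left): buffer="kiymu" (len 5), cursors c1@1 c4@1 c2@2 c3@3, authorship .....
After op 4 (delete): buffer="mu" (len 2), cursors c1@0 c2@0 c3@0 c4@0, authorship ..
After op 5 (move_left): buffer="mu" (len 2), cursors c1@0 c2@0 c3@0 c4@0, authorship ..
After op 6 (insert('a')): buffer="aaaamu" (len 6), cursors c1@4 c2@4 c3@4 c4@4, authorship 1234..

Answer: 4 4 4 4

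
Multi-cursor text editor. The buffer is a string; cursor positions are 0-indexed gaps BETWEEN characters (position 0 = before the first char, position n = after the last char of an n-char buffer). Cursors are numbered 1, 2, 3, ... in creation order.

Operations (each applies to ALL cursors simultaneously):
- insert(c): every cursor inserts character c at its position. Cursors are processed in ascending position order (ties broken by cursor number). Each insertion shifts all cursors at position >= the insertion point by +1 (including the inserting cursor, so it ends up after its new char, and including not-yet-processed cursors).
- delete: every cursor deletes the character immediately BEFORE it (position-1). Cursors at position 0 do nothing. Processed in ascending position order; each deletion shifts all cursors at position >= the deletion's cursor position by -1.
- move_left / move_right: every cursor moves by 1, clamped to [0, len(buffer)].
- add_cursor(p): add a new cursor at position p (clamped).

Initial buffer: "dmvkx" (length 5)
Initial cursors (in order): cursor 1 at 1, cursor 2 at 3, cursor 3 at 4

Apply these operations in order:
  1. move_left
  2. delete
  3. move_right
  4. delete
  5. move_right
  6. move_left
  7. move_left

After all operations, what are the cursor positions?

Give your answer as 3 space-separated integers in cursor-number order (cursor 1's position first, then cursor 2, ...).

After op 1 (move_left): buffer="dmvkx" (len 5), cursors c1@0 c2@2 c3@3, authorship .....
After op 2 (delete): buffer="dkx" (len 3), cursors c1@0 c2@1 c3@1, authorship ...
After op 3 (move_right): buffer="dkx" (len 3), cursors c1@1 c2@2 c3@2, authorship ...
After op 4 (delete): buffer="x" (len 1), cursors c1@0 c2@0 c3@0, authorship .
After op 5 (move_right): buffer="x" (len 1), cursors c1@1 c2@1 c3@1, authorship .
After op 6 (move_left): buffer="x" (len 1), cursors c1@0 c2@0 c3@0, authorship .
After op 7 (move_left): buffer="x" (len 1), cursors c1@0 c2@0 c3@0, authorship .

Answer: 0 0 0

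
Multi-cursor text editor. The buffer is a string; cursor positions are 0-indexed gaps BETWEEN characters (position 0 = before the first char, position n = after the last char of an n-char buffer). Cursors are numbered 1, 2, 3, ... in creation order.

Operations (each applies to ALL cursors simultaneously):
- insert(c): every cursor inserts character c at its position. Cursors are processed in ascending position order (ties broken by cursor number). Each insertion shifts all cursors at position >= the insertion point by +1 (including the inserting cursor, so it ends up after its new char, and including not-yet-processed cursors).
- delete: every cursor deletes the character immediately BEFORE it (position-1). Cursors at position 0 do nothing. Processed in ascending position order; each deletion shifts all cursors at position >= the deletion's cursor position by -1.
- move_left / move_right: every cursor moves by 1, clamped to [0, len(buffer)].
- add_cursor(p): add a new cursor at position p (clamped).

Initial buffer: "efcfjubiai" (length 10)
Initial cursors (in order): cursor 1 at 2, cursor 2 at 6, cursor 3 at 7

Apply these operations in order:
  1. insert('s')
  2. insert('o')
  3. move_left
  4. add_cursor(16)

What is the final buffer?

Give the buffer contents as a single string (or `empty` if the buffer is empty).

After op 1 (insert('s')): buffer="efscfjusbsiai" (len 13), cursors c1@3 c2@8 c3@10, authorship ..1....2.3...
After op 2 (insert('o')): buffer="efsocfjusobsoiai" (len 16), cursors c1@4 c2@10 c3@13, authorship ..11....22.33...
After op 3 (move_left): buffer="efsocfjusobsoiai" (len 16), cursors c1@3 c2@9 c3@12, authorship ..11....22.33...
After op 4 (add_cursor(16)): buffer="efsocfjusobsoiai" (len 16), cursors c1@3 c2@9 c3@12 c4@16, authorship ..11....22.33...

Answer: efsocfjusobsoiai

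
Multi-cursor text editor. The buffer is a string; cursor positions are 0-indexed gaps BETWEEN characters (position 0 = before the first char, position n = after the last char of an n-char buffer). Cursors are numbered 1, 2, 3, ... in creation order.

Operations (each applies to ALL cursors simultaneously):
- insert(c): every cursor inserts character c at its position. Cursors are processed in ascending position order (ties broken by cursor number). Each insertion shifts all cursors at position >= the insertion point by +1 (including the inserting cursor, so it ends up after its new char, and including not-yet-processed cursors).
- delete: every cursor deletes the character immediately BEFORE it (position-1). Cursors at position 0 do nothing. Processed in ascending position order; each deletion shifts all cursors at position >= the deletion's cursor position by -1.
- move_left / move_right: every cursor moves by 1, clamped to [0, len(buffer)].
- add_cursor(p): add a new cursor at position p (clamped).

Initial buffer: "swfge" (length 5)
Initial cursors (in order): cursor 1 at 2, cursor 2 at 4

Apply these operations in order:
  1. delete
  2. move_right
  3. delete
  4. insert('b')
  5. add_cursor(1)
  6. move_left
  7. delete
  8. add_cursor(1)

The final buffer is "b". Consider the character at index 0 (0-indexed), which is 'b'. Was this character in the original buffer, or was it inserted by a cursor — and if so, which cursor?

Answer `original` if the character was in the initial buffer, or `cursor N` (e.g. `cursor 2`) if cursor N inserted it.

After op 1 (delete): buffer="sfe" (len 3), cursors c1@1 c2@2, authorship ...
After op 2 (move_right): buffer="sfe" (len 3), cursors c1@2 c2@3, authorship ...
After op 3 (delete): buffer="s" (len 1), cursors c1@1 c2@1, authorship .
After op 4 (insert('b')): buffer="sbb" (len 3), cursors c1@3 c2@3, authorship .12
After op 5 (add_cursor(1)): buffer="sbb" (len 3), cursors c3@1 c1@3 c2@3, authorship .12
After op 6 (move_left): buffer="sbb" (len 3), cursors c3@0 c1@2 c2@2, authorship .12
After op 7 (delete): buffer="b" (len 1), cursors c1@0 c2@0 c3@0, authorship 2
After op 8 (add_cursor(1)): buffer="b" (len 1), cursors c1@0 c2@0 c3@0 c4@1, authorship 2
Authorship (.=original, N=cursor N): 2
Index 0: author = 2

Answer: cursor 2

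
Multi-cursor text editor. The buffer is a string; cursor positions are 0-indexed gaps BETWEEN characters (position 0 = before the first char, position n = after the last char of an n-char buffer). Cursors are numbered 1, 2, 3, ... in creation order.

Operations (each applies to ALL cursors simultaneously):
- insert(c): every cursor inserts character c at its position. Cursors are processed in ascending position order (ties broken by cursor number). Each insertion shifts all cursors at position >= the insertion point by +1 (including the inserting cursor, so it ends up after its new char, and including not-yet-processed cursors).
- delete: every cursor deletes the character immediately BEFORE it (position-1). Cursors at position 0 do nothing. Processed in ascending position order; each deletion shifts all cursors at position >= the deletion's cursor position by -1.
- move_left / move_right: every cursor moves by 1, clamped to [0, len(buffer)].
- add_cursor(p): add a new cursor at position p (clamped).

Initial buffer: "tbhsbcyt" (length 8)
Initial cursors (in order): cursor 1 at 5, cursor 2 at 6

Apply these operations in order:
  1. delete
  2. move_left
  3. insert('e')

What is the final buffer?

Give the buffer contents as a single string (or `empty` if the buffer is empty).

Answer: tbheesyt

Derivation:
After op 1 (delete): buffer="tbhsyt" (len 6), cursors c1@4 c2@4, authorship ......
After op 2 (move_left): buffer="tbhsyt" (len 6), cursors c1@3 c2@3, authorship ......
After op 3 (insert('e')): buffer="tbheesyt" (len 8), cursors c1@5 c2@5, authorship ...12...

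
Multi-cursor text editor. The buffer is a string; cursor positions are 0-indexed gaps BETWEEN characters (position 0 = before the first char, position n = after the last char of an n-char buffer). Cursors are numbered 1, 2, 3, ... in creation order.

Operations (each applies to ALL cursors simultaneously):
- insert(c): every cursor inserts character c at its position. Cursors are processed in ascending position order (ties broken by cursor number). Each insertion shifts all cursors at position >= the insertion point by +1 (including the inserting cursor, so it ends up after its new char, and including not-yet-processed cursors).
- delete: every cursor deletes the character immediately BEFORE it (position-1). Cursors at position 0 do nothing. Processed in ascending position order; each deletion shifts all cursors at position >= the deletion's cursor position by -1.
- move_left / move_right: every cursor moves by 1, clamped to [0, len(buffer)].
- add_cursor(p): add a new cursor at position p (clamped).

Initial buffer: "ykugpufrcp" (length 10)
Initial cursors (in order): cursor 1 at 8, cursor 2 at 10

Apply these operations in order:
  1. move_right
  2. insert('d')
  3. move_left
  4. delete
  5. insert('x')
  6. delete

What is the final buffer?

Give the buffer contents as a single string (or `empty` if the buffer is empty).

After op 1 (move_right): buffer="ykugpufrcp" (len 10), cursors c1@9 c2@10, authorship ..........
After op 2 (insert('d')): buffer="ykugpufrcdpd" (len 12), cursors c1@10 c2@12, authorship .........1.2
After op 3 (move_left): buffer="ykugpufrcdpd" (len 12), cursors c1@9 c2@11, authorship .........1.2
After op 4 (delete): buffer="ykugpufrdd" (len 10), cursors c1@8 c2@9, authorship ........12
After op 5 (insert('x')): buffer="ykugpufrxdxd" (len 12), cursors c1@9 c2@11, authorship ........1122
After op 6 (delete): buffer="ykugpufrdd" (len 10), cursors c1@8 c2@9, authorship ........12

Answer: ykugpufrdd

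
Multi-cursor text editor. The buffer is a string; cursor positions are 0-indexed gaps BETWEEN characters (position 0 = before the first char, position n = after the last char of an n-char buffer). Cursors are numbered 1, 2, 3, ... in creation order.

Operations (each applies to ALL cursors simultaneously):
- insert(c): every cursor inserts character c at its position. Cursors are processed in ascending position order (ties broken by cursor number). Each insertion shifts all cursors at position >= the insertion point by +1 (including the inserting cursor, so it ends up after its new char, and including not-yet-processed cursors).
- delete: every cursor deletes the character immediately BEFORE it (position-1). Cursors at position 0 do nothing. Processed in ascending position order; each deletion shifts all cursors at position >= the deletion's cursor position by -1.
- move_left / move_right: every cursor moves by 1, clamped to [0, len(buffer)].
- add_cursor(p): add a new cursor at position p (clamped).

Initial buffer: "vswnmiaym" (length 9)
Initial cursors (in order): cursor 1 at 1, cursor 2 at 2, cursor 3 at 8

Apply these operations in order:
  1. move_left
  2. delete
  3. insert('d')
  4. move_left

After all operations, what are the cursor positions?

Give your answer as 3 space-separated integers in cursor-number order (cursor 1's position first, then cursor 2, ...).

Answer: 1 1 7

Derivation:
After op 1 (move_left): buffer="vswnmiaym" (len 9), cursors c1@0 c2@1 c3@7, authorship .........
After op 2 (delete): buffer="swnmiym" (len 7), cursors c1@0 c2@0 c3@5, authorship .......
After op 3 (insert('d')): buffer="ddswnmidym" (len 10), cursors c1@2 c2@2 c3@8, authorship 12.....3..
After op 4 (move_left): buffer="ddswnmidym" (len 10), cursors c1@1 c2@1 c3@7, authorship 12.....3..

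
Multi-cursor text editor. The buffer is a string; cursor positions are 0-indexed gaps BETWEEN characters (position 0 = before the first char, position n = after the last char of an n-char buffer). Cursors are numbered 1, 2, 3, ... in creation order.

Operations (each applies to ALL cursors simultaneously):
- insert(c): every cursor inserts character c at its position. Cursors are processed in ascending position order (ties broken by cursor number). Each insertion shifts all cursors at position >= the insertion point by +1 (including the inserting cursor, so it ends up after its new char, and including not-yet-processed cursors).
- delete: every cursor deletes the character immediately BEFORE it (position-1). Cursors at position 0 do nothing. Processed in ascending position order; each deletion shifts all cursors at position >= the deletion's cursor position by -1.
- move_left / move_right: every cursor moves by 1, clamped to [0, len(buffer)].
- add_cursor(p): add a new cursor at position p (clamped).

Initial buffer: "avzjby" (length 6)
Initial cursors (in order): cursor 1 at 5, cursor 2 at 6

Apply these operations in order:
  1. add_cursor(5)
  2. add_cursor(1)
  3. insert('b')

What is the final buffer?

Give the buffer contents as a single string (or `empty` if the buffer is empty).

Answer: abvzjbbbyb

Derivation:
After op 1 (add_cursor(5)): buffer="avzjby" (len 6), cursors c1@5 c3@5 c2@6, authorship ......
After op 2 (add_cursor(1)): buffer="avzjby" (len 6), cursors c4@1 c1@5 c3@5 c2@6, authorship ......
After op 3 (insert('b')): buffer="abvzjbbbyb" (len 10), cursors c4@2 c1@8 c3@8 c2@10, authorship .4....13.2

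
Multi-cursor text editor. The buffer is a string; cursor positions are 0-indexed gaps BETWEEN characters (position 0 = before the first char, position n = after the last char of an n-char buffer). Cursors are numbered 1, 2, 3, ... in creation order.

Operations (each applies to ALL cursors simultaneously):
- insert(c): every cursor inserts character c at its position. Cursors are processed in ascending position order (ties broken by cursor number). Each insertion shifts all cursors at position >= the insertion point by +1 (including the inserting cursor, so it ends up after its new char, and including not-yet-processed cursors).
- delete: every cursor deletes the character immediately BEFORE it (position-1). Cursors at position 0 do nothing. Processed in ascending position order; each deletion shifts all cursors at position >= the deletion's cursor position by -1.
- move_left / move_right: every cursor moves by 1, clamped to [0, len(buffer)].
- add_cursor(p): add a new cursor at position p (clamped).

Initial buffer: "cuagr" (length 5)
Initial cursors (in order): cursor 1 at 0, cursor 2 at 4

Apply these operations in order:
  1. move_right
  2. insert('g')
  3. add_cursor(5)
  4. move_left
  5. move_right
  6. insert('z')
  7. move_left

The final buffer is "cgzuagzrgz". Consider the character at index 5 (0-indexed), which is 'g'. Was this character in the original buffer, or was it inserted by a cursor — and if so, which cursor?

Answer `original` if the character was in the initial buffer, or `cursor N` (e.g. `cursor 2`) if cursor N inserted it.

Answer: original

Derivation:
After op 1 (move_right): buffer="cuagr" (len 5), cursors c1@1 c2@5, authorship .....
After op 2 (insert('g')): buffer="cguagrg" (len 7), cursors c1@2 c2@7, authorship .1....2
After op 3 (add_cursor(5)): buffer="cguagrg" (len 7), cursors c1@2 c3@5 c2@7, authorship .1....2
After op 4 (move_left): buffer="cguagrg" (len 7), cursors c1@1 c3@4 c2@6, authorship .1....2
After op 5 (move_right): buffer="cguagrg" (len 7), cursors c1@2 c3@5 c2@7, authorship .1....2
After op 6 (insert('z')): buffer="cgzuagzrgz" (len 10), cursors c1@3 c3@7 c2@10, authorship .11...3.22
After op 7 (move_left): buffer="cgzuagzrgz" (len 10), cursors c1@2 c3@6 c2@9, authorship .11...3.22
Authorship (.=original, N=cursor N): . 1 1 . . . 3 . 2 2
Index 5: author = original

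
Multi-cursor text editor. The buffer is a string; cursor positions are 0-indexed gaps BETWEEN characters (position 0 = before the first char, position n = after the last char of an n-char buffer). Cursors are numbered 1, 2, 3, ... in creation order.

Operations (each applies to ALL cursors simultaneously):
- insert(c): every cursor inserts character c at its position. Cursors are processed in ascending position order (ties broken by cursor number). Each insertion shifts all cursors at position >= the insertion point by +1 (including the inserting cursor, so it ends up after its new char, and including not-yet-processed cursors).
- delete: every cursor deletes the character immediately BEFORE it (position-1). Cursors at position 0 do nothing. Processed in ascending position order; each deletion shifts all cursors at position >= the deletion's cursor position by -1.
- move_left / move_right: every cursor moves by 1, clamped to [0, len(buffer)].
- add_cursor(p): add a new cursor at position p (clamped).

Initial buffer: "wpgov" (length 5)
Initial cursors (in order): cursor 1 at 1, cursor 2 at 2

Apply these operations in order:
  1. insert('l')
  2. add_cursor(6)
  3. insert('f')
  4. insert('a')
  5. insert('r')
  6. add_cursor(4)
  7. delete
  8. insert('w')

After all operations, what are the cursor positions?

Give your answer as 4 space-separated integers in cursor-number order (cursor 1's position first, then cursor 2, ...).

Answer: 5 10 15 5

Derivation:
After op 1 (insert('l')): buffer="wlplgov" (len 7), cursors c1@2 c2@4, authorship .1.2...
After op 2 (add_cursor(6)): buffer="wlplgov" (len 7), cursors c1@2 c2@4 c3@6, authorship .1.2...
After op 3 (insert('f')): buffer="wlfplfgofv" (len 10), cursors c1@3 c2@6 c3@9, authorship .11.22..3.
After op 4 (insert('a')): buffer="wlfaplfagofav" (len 13), cursors c1@4 c2@8 c3@12, authorship .111.222..33.
After op 5 (insert('r')): buffer="wlfarplfargofarv" (len 16), cursors c1@5 c2@10 c3@15, authorship .1111.2222..333.
After op 6 (add_cursor(4)): buffer="wlfarplfargofarv" (len 16), cursors c4@4 c1@5 c2@10 c3@15, authorship .1111.2222..333.
After op 7 (delete): buffer="wlfplfagofav" (len 12), cursors c1@3 c4@3 c2@7 c3@11, authorship .11.222..33.
After op 8 (insert('w')): buffer="wlfwwplfawgofawv" (len 16), cursors c1@5 c4@5 c2@10 c3@15, authorship .1114.2222..333.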